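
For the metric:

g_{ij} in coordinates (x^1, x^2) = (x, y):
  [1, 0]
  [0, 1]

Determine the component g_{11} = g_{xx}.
With x^1 = x, x^2 = y, g_{11} = g_{xx} is the row-1, column-1 entry of the matrix.
g_{11} = 1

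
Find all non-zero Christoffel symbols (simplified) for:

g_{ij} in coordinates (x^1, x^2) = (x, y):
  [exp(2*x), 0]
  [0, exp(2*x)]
Using Γ^k_{ij} = (1/2) g^{km} (∂_i g_{mj} + ∂_j g_{mi} - ∂_m g_{ij}); the metric is diagonal, so only the m = k term contributes.
Non-zero symbols (using the symmetry Γ^k_{ij} = Γ^k_{ji}):
Γ^x_{x x} = (1/2) g^{xx} (∂_x g_{xx} + ∂_x g_{xx} - ∂_x g_{xx}) = (1/2)(exp(-2*x))((2*exp(2*x)) + (2*exp(2*x)) - (2*exp(2*x))) = 1
Γ^x_{y y} = (1/2) g^{xx} (∂_y g_{xy} + ∂_y g_{xy} - ∂_x g_{yy}) = (1/2)(exp(-2*x))((0) + (0) - (2*exp(2*x))) = -1
Γ^y_{x y} = (1/2) g^{yy} (∂_x g_{yy} + ∂_y g_{yx} - ∂_y g_{xy}) = (1/2)(exp(-2*x))((2*exp(2*x)) + (0) - (0)) = 1
All other Christoffel symbols are zero.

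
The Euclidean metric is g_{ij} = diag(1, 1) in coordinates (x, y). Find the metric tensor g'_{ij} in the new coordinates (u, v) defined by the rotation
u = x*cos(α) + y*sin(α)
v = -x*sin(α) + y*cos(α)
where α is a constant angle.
Invert the transformation: x = u*cos(α) - v*sin(α), y = u*sin(α) + v*cos(α)
g'_{ij} = (∂x^k/∂x'^i)(∂x^l/∂x'^j) g_{kl}; with g_{kl} = δ_{kl} this is Σ_k (∂x^k/∂x'^i)(∂x^k/∂x'^j).
Jacobian: ∂x/∂u = cos(α), ∂x/∂v = -sin(α), ∂y/∂u = sin(α), ∂y/∂v = cos(α)
g'_{uu} = (cos(α))(cos(α)) + (sin(α))(sin(α)) = 1
g'_{uv} = (cos(α))(-sin(α)) + (sin(α))(cos(α)) = 0
g'_{vv} = (-sin(α))(-sin(α)) + (cos(α))(cos(α)) = 1
g'_{ij} = diag(1, 1)
The Euclidean metric is invariant under rotations.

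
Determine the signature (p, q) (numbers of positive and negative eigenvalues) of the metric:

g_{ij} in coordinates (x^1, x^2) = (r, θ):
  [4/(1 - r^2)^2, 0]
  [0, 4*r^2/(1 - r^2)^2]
The metric is diagonal, so its eigenvalues are the diagonal entries: 4/(1 - r^2)^2, 4*r^2/(1 - r^2)^2 (at a generic point, where coordinate-dependent entries are positive).
2 positive, 0 negative.
(2, 0) - Riemannian (positive definite)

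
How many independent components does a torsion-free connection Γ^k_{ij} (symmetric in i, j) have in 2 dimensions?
Γ^k_{ij} has n choices for the upper index and n(n+1)/2 independent symmetric lower index pairs.
Total = 2 × 2×3/2 = 2 × 3 = 6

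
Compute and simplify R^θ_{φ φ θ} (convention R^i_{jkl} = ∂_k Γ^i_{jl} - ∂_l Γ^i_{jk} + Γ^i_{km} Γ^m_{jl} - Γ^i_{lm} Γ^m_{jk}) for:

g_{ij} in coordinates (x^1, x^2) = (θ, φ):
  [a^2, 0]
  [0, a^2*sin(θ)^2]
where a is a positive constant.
Non-zero Christoffel symbols (Γ^k_{ij} = Γ^k_{ji}):
Γ^θ_{φ φ} = -sin(2*θ)/2
Γ^φ_{θ φ} = 1/tan(θ)
R^θ_{φ φ θ} = ∂_φ Γ^θ_{φ θ} - ∂_θ Γ^θ_{φ φ} + Γ^θ_{φ m} Γ^m_{φ θ} - Γ^θ_{θ m} Γ^m_{φ φ}
  = (0) - (-cos(2*θ)) + (-cos(θ)^2) - (0) = -sin(θ)^2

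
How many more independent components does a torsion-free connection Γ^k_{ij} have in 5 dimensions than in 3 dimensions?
Independent components in n dimensions: n × n(n+1)/2 = n^2(n+1)/2.
5D: 5 × 15 = 75
3D: 3 × 6 = 18
Difference = 75 - 18 = 57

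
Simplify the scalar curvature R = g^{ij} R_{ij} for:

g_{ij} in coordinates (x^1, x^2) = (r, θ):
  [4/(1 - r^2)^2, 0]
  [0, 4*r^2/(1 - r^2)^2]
Non-zero Christoffel symbols (Γ^k_{ij} = Γ^k_{ji}):
Γ^r_{r r} = 2*r/(1 - r^2)
Γ^r_{θ θ} = (r^3 + r)/(r^2 - 1)
Γ^θ_{r θ} = (-r^2 - 1)/(r^3 - r)
Ricci tensor (R_{ij} = R^k_{ikj}): R_{rr} = -4/(r^2 - 1)^2, R_{rθ} = 0, R_{θθ} = -4*r^2/(r^2 - 1)^2
Inverse metric: g^{rr} = (1 - r^2)^2/4, g^{θθ} = (1 - r^2)^2/(4*r^2)
R = g^{ij} R_{ij} = ((1 - r^2)^2/4)(-4/(r^2 - 1)^2) + ((1 - r^2)^2/(4*r^2))(-4*r^2/(r^2 - 1)^2) = -2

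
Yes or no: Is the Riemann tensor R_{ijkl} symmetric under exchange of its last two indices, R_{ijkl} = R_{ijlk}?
It is antisymmetric in the last pair: R_{ijkl} = -R_{ijlk}.
No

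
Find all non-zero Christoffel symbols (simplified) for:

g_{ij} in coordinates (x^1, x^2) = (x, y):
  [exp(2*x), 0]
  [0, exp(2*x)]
Using Γ^k_{ij} = (1/2) g^{km} (∂_i g_{mj} + ∂_j g_{mi} - ∂_m g_{ij}); the metric is diagonal, so only the m = k term contributes.
Non-zero symbols (using the symmetry Γ^k_{ij} = Γ^k_{ji}):
Γ^x_{x x} = (1/2) g^{xx} (∂_x g_{xx} + ∂_x g_{xx} - ∂_x g_{xx}) = (1/2)(exp(-2*x))((2*exp(2*x)) + (2*exp(2*x)) - (2*exp(2*x))) = 1
Γ^x_{y y} = (1/2) g^{xx} (∂_y g_{xy} + ∂_y g_{xy} - ∂_x g_{yy}) = (1/2)(exp(-2*x))((0) + (0) - (2*exp(2*x))) = -1
Γ^y_{x y} = (1/2) g^{yy} (∂_x g_{yy} + ∂_y g_{yx} - ∂_y g_{xy}) = (1/2)(exp(-2*x))((2*exp(2*x)) + (0) - (0)) = 1
All other Christoffel symbols are zero.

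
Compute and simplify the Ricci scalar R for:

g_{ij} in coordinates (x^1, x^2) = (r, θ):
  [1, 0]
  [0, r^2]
Non-zero Christoffel symbols (Γ^k_{ij} = Γ^k_{ji}):
Γ^r_{θ θ} = -r
Γ^θ_{r θ} = 1/r
Ricci tensor (R_{ij} = R^k_{ikj}): R_{rr} = 0, R_{rθ} = 0, R_{θθ} = 0
Inverse metric: g^{rr} = 1, g^{θθ} = 1/r^2
R = g^{ij} R_{ij} = (1)(0) + (1/r^2)(0) = 0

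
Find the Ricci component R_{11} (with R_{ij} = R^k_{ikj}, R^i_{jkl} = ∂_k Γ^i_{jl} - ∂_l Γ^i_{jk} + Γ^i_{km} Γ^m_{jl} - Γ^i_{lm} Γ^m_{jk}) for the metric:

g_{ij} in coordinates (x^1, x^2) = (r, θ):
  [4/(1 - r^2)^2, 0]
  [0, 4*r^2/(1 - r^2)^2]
Non-zero Christoffel symbols (Γ^k_{ij} = Γ^k_{ji}):
Γ^r_{r r} = 2*r/(1 - r^2)
Γ^r_{θ θ} = (r^3 + r)/(r^2 - 1)
Γ^θ_{r θ} = (-r^2 - 1)/(r^3 - r)
R^r_{r r r} = 0 (a repeated index in an antisymmetric pair)
R^θ_{r θ r} = ∂_θ Γ^θ_{r r} - ∂_r Γ^θ_{r θ} + Γ^θ_{θ m} Γ^m_{r r} - Γ^θ_{r m} Γ^m_{r θ}
  = (0) - ((r^4 + 4*r^2 - 1)/(r^3 - r)^2) + (2*(r^2 + 1)/(r^2 - 1)^2) - ((r^2 + 1)^2/(r^3 - r)^2) = -4/(r^2 - 1)^2
R_{rr} = R^r_{r r r} + R^θ_{r θ r} = (0) + (-4/(r^2 - 1)^2) = -4/(r^2 - 1)^2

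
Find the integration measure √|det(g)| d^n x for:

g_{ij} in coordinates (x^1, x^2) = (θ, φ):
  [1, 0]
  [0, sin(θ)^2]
det(g) = sin(θ)^2
√|det(g)| = sin(θ) (taking 0 < θ < π so that |sin(θ)| = sin(θ))
Volume element: dV = sin(θ) dθ dφ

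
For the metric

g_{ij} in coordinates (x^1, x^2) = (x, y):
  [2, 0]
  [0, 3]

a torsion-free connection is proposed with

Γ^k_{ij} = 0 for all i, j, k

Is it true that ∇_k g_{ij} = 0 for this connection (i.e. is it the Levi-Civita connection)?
Using ∇_k g_{ij} = ∂_k g_{ij} - Γ^m_{ki} g_{mj} - Γ^m_{kj} g_{im}:
e.g. ∇_y g_{xx} = (0) - (0) - (0) = 0
Every component ∇_k g_{ij} vanishes: the connection is metric compatible.
Yes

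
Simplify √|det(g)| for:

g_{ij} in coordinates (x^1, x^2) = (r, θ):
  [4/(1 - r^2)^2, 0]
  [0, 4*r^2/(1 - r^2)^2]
det(g) = 16*r^2/(1 - r^2)^4
√|det(g)| = 4*r/(r^2 - 1)^2
Volume element: dV = 4*r/(r^2 - 1)^2 dr dθ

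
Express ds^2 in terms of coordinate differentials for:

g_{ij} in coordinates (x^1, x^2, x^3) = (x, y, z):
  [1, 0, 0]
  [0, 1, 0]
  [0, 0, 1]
ds^2 = g_{ij} dx^i dx^j; only the non-zero components contribute.
ds^2 = dx^2 + dy^2 + dz^2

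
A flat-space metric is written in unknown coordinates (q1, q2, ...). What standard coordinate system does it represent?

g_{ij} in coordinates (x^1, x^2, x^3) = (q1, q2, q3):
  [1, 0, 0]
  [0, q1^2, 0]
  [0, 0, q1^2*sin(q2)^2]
The line element ds^2 = dq1^2 + q1^2 dq2^2 + q1^2 sin(q2)^2 dq3^2 is dr^2 + r^2 dθ^2 + r^2 sin(θ)^2 dφ^2 with q1 = r, q2 = θ, q3 = φ.
spherical coordinates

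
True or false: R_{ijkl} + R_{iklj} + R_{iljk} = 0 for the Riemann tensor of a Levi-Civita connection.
This is the first (algebraic) Bianchi identity.
True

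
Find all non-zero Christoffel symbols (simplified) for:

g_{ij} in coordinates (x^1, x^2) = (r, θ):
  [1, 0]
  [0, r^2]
Using Γ^k_{ij} = (1/2) g^{km} (∂_i g_{mj} + ∂_j g_{mi} - ∂_m g_{ij}); the metric is diagonal, so only the m = k term contributes.
Non-zero symbols (using the symmetry Γ^k_{ij} = Γ^k_{ji}):
Γ^r_{θ θ} = (1/2) g^{rr} (∂_θ g_{rθ} + ∂_θ g_{rθ} - ∂_r g_{θθ}) = (1/2)(1)((0) + (0) - (2*r)) = -r
Γ^θ_{r θ} = (1/2) g^{θθ} (∂_r g_{θθ} + ∂_θ g_{θr} - ∂_θ g_{rθ}) = (1/2)(1/r^2)((2*r) + (0) - (0)) = 1/r
All other Christoffel symbols are zero.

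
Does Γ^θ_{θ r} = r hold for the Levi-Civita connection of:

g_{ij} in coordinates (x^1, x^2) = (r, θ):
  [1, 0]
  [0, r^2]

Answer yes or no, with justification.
Γ^θ_{θ r} = (1/2) g^{θθ} (∂_θ g_{θr} + ∂_r g_{θθ} - ∂_θ g_{θr}) = (1/2)(1/r^2)((0) + (2*r) - (0)) = 1/r
This differs from the proposed value r.
No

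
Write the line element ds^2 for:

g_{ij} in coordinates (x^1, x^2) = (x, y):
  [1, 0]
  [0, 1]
ds^2 = g_{ij} dx^i dx^j; only the non-zero components contribute.
ds^2 = dx^2 + dy^2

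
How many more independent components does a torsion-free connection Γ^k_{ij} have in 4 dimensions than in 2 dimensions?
Independent components in n dimensions: n × n(n+1)/2 = n^2(n+1)/2.
4D: 4 × 10 = 40
2D: 2 × 3 = 6
Difference = 40 - 6 = 34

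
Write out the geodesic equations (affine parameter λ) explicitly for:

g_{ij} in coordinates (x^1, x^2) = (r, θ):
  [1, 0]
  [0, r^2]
Geodesic equation: d^2x^k/dλ^2 + Γ^k_{ij} (dx^i/dλ)(dx^j/dλ) = 0.
Non-zero Christoffel symbols:
Γ^r_{θ θ} = -r
Γ^θ_{r θ} = 1/r
Substituting (the symmetric pair Γ^k_{ij}, Γ^k_{ji} combines into a factor 2):
d^2r/dλ^2 - r (dθ/dλ)^2 = 0
d^2θ/dλ^2 + (2/r) (dr/dλ)(dθ/dλ) = 0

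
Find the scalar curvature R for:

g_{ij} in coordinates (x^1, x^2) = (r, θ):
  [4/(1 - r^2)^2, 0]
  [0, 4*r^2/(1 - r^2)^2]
Non-zero Christoffel symbols (Γ^k_{ij} = Γ^k_{ji}):
Γ^r_{r r} = 2*r/(1 - r^2)
Γ^r_{θ θ} = (r^3 + r)/(r^2 - 1)
Γ^θ_{r θ} = (-r^2 - 1)/(r^3 - r)
Ricci tensor (R_{ij} = R^k_{ikj}): R_{rr} = -4/(r^2 - 1)^2, R_{rθ} = 0, R_{θθ} = -4*r^2/(r^2 - 1)^2
Inverse metric: g^{rr} = (1 - r^2)^2/4, g^{θθ} = (1 - r^2)^2/(4*r^2)
R = g^{ij} R_{ij} = ((1 - r^2)^2/4)(-4/(r^2 - 1)^2) + ((1 - r^2)^2/(4*r^2))(-4*r^2/(r^2 - 1)^2) = -2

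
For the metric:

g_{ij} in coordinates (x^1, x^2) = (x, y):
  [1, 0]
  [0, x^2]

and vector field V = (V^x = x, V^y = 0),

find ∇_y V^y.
Non-zero Christoffel symbols:
Γ^x_{y y} = -x
Γ^y_{x y} = 1/x
∇_y V^y = ∂_y V^y + Γ^y_{y j} V^j
  = (0) + (1/x)(x) + (0)(0)
  = 1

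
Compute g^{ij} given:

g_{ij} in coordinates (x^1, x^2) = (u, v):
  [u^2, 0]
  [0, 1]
The metric is diagonal, so g^{ij} is diagonal with entries 1/g_{ii}: diag(1/(u^2), 1).
g^{ij}:
  [1/u^2, 0]
  [0, 1]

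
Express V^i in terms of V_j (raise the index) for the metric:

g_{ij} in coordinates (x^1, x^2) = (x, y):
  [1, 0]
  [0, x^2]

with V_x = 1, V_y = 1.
Inverse metric (diagonal): g^{xx} = 1, g^{yy} = 1/x^2
V^i = g^{ij} V_j:
V^x = (1)(1) + (0)(1) = 1
V^y = (0)(1) + (1/x^2)(1) = 1/x^2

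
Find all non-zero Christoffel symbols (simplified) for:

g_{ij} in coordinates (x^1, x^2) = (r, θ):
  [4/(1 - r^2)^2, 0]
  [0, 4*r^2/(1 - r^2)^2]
Using Γ^k_{ij} = (1/2) g^{km} (∂_i g_{mj} + ∂_j g_{mi} - ∂_m g_{ij}); the metric is diagonal, so only the m = k term contributes.
Non-zero symbols (using the symmetry Γ^k_{ij} = Γ^k_{ji}):
Γ^r_{r r} = (1/2) g^{rr} (∂_r g_{rr} + ∂_r g_{rr} - ∂_r g_{rr}) = (1/2)((1 - r^2)^2/4)((16*r/(1 - r^2)^3) + (16*r/(1 - r^2)^3) - (16*r/(1 - r^2)^3)) = 2*r/(1 - r^2)
Γ^r_{θ θ} = (1/2) g^{rr} (∂_θ g_{rθ} + ∂_θ g_{rθ} - ∂_r g_{θθ}) = (1/2)((1 - r^2)^2/4)((0) + (0) - (-8*(r^3 + r)/(r^2 - 1)^3)) = (r^3 + r)/(r^2 - 1)
Γ^θ_{r θ} = (1/2) g^{θθ} (∂_r g_{θθ} + ∂_θ g_{θr} - ∂_θ g_{rθ}) = (1/2)((1 - r^2)^2/(4*r^2))((-8*(r^3 + r)/(r^2 - 1)^3) + (0) - (0)) = (-r^2 - 1)/(r^3 - r)
All other Christoffel symbols are zero.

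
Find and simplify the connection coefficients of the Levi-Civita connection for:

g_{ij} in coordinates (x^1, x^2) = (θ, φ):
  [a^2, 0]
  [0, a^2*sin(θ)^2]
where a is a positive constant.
Using Γ^k_{ij} = (1/2) g^{km} (∂_i g_{mj} + ∂_j g_{mi} - ∂_m g_{ij}); the metric is diagonal, so only the m = k term contributes.
Non-zero symbols (using the symmetry Γ^k_{ij} = Γ^k_{ji}):
Γ^θ_{φ φ} = (1/2) g^{θθ} (∂_φ g_{θφ} + ∂_φ g_{θφ} - ∂_θ g_{φφ}) = (1/2)(1/a^2)((0) + (0) - (a^2*sin(2*θ))) = -sin(2*θ)/2
Γ^φ_{θ φ} = (1/2) g^{φφ} (∂_θ g_{φφ} + ∂_φ g_{φθ} - ∂_φ g_{θφ}) = (1/2)(1/(a^2*sin(θ)^2))((a^2*sin(2*θ)) + (0) - (0)) = 1/tan(θ)
All other Christoffel symbols are zero.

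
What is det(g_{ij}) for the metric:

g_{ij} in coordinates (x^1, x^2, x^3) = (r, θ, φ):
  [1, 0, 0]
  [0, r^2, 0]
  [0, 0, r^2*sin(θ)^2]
Diagonal metric: det(g) = g_{11}·g_{22}·g_{33}
= (1)·(r^2)·(r^2*sin(θ)^2)
det(g) = r^4*sin(θ)^2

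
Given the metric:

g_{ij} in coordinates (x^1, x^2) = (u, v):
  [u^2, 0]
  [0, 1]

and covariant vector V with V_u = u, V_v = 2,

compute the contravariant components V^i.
Inverse metric (diagonal): g^{uu} = 1/u^2, g^{vv} = 1
V^i = g^{ij} V_j:
V^u = (1/u^2)(u) + (0)(2) = 1/u
V^v = (0)(u) + (1)(2) = 2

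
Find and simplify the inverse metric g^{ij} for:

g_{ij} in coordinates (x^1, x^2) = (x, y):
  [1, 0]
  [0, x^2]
The metric is diagonal, so g^{ij} is diagonal with entries 1/g_{ii}: diag(1, 1/(x^2)).
g^{ij}:
  [1, 0]
  [0, 1/x^2]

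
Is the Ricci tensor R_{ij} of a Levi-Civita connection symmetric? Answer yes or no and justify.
R_{ij} = R^k_{ikj}; the pair symmetry R_{kilj} = R_{ljki} gives R_{ij} = R_{ji}.
Yes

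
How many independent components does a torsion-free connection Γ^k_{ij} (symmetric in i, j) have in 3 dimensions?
Γ^k_{ij} has n choices for the upper index and n(n+1)/2 independent symmetric lower index pairs.
Total = 3 × 3×4/2 = 3 × 6 = 18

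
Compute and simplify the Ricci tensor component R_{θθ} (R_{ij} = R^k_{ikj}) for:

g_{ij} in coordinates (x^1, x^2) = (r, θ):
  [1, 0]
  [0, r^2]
Non-zero Christoffel symbols (Γ^k_{ij} = Γ^k_{ji}):
Γ^r_{θ θ} = -r
Γ^θ_{r θ} = 1/r
R^r_{θ r θ} = ∂_r Γ^r_{θ θ} - ∂_θ Γ^r_{θ r} + Γ^r_{r m} Γ^m_{θ θ} - Γ^r_{θ m} Γ^m_{θ r}
  = (-1) - (0) + (0) - (-1) = 0
R^θ_{θ θ θ} = 0 (a repeated index in an antisymmetric pair)
R_{θθ} = R^r_{θ r θ} + R^θ_{θ θ θ} = (0) + (0) = 0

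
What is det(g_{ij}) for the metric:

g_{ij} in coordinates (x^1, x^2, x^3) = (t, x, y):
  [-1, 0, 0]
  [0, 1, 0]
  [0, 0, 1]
Diagonal metric: det(g) = g_{11}·g_{22}·g_{33}
= (-1)·(1)·(1)
det(g) = -1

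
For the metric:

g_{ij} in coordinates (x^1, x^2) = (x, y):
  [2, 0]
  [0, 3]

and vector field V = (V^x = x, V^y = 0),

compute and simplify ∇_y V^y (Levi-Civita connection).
All Christoffel symbols are zero.
∇_y V^y = ∂_y V^y + Γ^y_{y j} V^j
  = (0) + (0)(x) + (0)(0)
  = 0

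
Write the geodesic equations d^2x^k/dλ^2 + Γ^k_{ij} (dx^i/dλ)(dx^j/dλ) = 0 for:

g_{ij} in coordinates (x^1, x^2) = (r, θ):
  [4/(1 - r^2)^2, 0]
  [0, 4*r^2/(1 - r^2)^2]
Geodesic equation: d^2x^k/dλ^2 + Γ^k_{ij} (dx^i/dλ)(dx^j/dλ) = 0.
Non-zero Christoffel symbols:
Γ^r_{r r} = 2*r/(1 - r^2)
Γ^r_{θ θ} = (r^3 + r)/(r^2 - 1)
Γ^θ_{r θ} = (-r^2 - 1)/(r^3 - r)
Substituting (the symmetric pair Γ^k_{ij}, Γ^k_{ji} combines into a factor 2):
d^2r/dλ^2 + (2*r/(1 - r^2)) (dr/dλ)^2 + ((r^3 + r)/(r^2 - 1)) (dθ/dλ)^2 = 0
d^2θ/dλ^2 + ((-2*r^2 - 2)/(r^3 - r)) (dr/dλ)(dθ/dλ) = 0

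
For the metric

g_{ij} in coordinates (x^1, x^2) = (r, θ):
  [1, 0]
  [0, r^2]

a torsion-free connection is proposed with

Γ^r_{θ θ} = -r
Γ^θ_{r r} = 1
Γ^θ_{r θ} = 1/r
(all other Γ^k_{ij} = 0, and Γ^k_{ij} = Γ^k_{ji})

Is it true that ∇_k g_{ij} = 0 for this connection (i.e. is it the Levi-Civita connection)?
Using ∇_k g_{ij} = ∂_k g_{ij} - Γ^m_{ki} g_{mj} - Γ^m_{kj} g_{im}:
∇_r g_{rθ} = (0) - (r^2) - (0) = -r^2 ≠ 0
So the connection is not metric compatible (it is not the Levi-Civita connection).
No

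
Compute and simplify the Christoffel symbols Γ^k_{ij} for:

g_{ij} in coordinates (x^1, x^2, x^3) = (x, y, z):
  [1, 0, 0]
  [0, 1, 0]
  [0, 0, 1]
Using Γ^k_{ij} = (1/2) g^{km} (∂_i g_{mj} + ∂_j g_{mi} - ∂_m g_{ij}); the metric is diagonal, so only the m = k term contributes.
Every metric component is constant, so all ∂_m g_{ij} = 0 and every Christoffel symbol vanishes.
All Christoffel symbols are zero.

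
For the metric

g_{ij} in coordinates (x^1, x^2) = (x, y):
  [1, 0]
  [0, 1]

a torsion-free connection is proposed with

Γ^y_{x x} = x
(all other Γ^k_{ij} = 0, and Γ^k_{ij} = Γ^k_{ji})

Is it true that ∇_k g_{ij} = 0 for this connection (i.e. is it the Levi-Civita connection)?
Using ∇_k g_{ij} = ∂_k g_{ij} - Γ^m_{ki} g_{mj} - Γ^m_{kj} g_{im}:
∇_x g_{xy} = (0) - (x) - (0) = -x ≠ 0
So the connection is not metric compatible (it is not the Levi-Civita connection).
No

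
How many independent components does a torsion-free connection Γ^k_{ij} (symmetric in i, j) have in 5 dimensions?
Γ^k_{ij} has n choices for the upper index and n(n+1)/2 independent symmetric lower index pairs.
Total = 5 × 5×6/2 = 5 × 15 = 75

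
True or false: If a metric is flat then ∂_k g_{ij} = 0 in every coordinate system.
Flatness means R^i_{jkl} = 0; the components can still vary, e.g. the flat plane in polar coordinates has g_{θθ} = r^2.
False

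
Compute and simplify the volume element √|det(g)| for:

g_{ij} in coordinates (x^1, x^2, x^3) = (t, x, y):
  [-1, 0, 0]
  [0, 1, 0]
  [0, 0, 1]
det(g) = -1
√|det(g)| = 1
Volume element: dV = 1 dt dx dy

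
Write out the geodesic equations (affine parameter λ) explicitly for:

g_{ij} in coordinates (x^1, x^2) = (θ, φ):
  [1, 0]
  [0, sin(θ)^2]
Geodesic equation: d^2x^k/dλ^2 + Γ^k_{ij} (dx^i/dλ)(dx^j/dλ) = 0.
Non-zero Christoffel symbols:
Γ^θ_{φ φ} = -sin(2*θ)/2
Γ^φ_{θ φ} = 1/tan(θ)
Substituting (the symmetric pair Γ^k_{ij}, Γ^k_{ji} combines into a factor 2):
d^2θ/dλ^2 - (sin(2*θ)/2) (dφ/dλ)^2 = 0
d^2φ/dλ^2 + (2/tan(θ)) (dθ/dλ)(dφ/dλ) = 0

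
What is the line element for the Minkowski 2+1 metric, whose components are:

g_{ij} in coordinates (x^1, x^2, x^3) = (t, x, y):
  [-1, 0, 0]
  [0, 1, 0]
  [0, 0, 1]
ds^2 = g_{ij} dx^i dx^j; only the non-zero components contribute.
ds^2 = -dt^2 + dx^2 + dy^2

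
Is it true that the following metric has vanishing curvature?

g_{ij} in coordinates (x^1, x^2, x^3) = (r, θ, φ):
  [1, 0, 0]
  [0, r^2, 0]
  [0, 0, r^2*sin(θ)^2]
Non-zero Christoffel symbols:
Γ^r_{θ θ} = -r
Γ^r_{φ φ} = -r*sin(θ)^2
Γ^θ_{r θ} = 1/r
Γ^θ_{φ φ} = -sin(2*θ)/2
Γ^φ_{r φ} = 1/r
Γ^φ_{θ φ} = 1/tan(θ)
Ricci tensor: R_{rr} = 0, R_{rθ} = 0, R_{rφ} = 0, R_{θθ} = 0, R_{θφ} = 0, R_{φφ} = 0
All R_{ij} vanish; in 3 dimensions the Riemann tensor is fully determined by the Ricci tensor, so R^i_{jkl} = 0: the metric is flat (curvilinear coordinates on flat space).
Yes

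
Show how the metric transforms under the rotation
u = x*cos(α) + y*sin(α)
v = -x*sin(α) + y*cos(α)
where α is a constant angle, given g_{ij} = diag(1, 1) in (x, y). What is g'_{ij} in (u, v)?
Invert the transformation: x = u*cos(α) - v*sin(α), y = u*sin(α) + v*cos(α)
g'_{ij} = (∂x^k/∂x'^i)(∂x^l/∂x'^j) g_{kl}; with g_{kl} = δ_{kl} this is Σ_k (∂x^k/∂x'^i)(∂x^k/∂x'^j).
Jacobian: ∂x/∂u = cos(α), ∂x/∂v = -sin(α), ∂y/∂u = sin(α), ∂y/∂v = cos(α)
g'_{uu} = (cos(α))(cos(α)) + (sin(α))(sin(α)) = 1
g'_{uv} = (cos(α))(-sin(α)) + (sin(α))(cos(α)) = 0
g'_{vv} = (-sin(α))(-sin(α)) + (cos(α))(cos(α)) = 1
g'_{ij} = diag(1, 1)
The Euclidean metric is invariant under rotations.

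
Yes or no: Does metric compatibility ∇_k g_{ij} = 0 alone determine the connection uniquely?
One also needs vanishing torsion; metric compatibility plus torsion-freeness singles out the Levi-Civita connection.
No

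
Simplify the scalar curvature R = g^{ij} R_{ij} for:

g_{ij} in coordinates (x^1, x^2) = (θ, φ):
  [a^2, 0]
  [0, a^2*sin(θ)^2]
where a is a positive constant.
Non-zero Christoffel symbols (Γ^k_{ij} = Γ^k_{ji}):
Γ^θ_{φ φ} = -sin(2*θ)/2
Γ^φ_{θ φ} = 1/tan(θ)
Ricci tensor (R_{ij} = R^k_{ikj}): R_{θθ} = 1, R_{θφ} = 0, R_{φφ} = sin(θ)^2
Inverse metric: g^{θθ} = 1/a^2, g^{φφ} = 1/(a^2*sin(θ)^2)
R = g^{ij} R_{ij} = (1/a^2)(1) + (1/(a^2*sin(θ)^2))(sin(θ)^2) = 2/a^2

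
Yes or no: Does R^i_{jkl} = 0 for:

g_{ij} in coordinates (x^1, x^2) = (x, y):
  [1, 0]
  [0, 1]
All metric components are constant, so every Christoffel symbol vanishes and R^i_{jkl} = 0.
Yes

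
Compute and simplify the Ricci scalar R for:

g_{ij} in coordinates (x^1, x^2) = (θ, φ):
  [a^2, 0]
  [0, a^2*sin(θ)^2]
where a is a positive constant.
Non-zero Christoffel symbols (Γ^k_{ij} = Γ^k_{ji}):
Γ^θ_{φ φ} = -sin(2*θ)/2
Γ^φ_{θ φ} = 1/tan(θ)
Ricci tensor (R_{ij} = R^k_{ikj}): R_{θθ} = 1, R_{θφ} = 0, R_{φφ} = sin(θ)^2
Inverse metric: g^{θθ} = 1/a^2, g^{φφ} = 1/(a^2*sin(θ)^2)
R = g^{ij} R_{ij} = (1/a^2)(1) + (1/(a^2*sin(θ)^2))(sin(θ)^2) = 2/a^2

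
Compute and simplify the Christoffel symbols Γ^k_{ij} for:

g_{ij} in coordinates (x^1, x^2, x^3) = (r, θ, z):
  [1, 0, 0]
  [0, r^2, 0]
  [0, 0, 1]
Using Γ^k_{ij} = (1/2) g^{km} (∂_i g_{mj} + ∂_j g_{mi} - ∂_m g_{ij}); the metric is diagonal, so only the m = k term contributes.
Non-zero symbols (using the symmetry Γ^k_{ij} = Γ^k_{ji}):
Γ^r_{θ θ} = (1/2) g^{rr} (∂_θ g_{rθ} + ∂_θ g_{rθ} - ∂_r g_{θθ}) = (1/2)(1)((0) + (0) - (2*r)) = -r
Γ^θ_{r θ} = (1/2) g^{θθ} (∂_r g_{θθ} + ∂_θ g_{θr} - ∂_θ g_{rθ}) = (1/2)(1/r^2)((2*r) + (0) - (0)) = 1/r
All other Christoffel symbols are zero.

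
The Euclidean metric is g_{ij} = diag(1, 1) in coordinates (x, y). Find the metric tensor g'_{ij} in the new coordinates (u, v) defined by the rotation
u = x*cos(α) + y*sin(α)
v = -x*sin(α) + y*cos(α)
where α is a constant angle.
Invert the transformation: x = u*cos(α) - v*sin(α), y = u*sin(α) + v*cos(α)
g'_{ij} = (∂x^k/∂x'^i)(∂x^l/∂x'^j) g_{kl}; with g_{kl} = δ_{kl} this is Σ_k (∂x^k/∂x'^i)(∂x^k/∂x'^j).
Jacobian: ∂x/∂u = cos(α), ∂x/∂v = -sin(α), ∂y/∂u = sin(α), ∂y/∂v = cos(α)
g'_{uu} = (cos(α))(cos(α)) + (sin(α))(sin(α)) = 1
g'_{uv} = (cos(α))(-sin(α)) + (sin(α))(cos(α)) = 0
g'_{vv} = (-sin(α))(-sin(α)) + (cos(α))(cos(α)) = 1
g'_{ij} = diag(1, 1)
The Euclidean metric is invariant under rotations.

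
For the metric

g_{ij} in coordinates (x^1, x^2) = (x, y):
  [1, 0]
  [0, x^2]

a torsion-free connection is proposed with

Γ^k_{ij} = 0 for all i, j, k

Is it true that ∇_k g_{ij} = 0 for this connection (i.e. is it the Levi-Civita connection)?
Using ∇_k g_{ij} = ∂_k g_{ij} - Γ^m_{ki} g_{mj} - Γ^m_{kj} g_{im}:
∇_x g_{yy} = (2*x) - (0) - (0) = 2*x ≠ 0
So the connection is not metric compatible (it is not the Levi-Civita connection).
No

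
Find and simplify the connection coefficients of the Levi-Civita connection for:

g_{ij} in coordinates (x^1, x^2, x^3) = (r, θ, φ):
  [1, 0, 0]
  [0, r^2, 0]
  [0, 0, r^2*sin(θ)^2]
Using Γ^k_{ij} = (1/2) g^{km} (∂_i g_{mj} + ∂_j g_{mi} - ∂_m g_{ij}); the metric is diagonal, so only the m = k term contributes.
Non-zero symbols (using the symmetry Γ^k_{ij} = Γ^k_{ji}):
Γ^r_{θ θ} = (1/2) g^{rr} (∂_θ g_{rθ} + ∂_θ g_{rθ} - ∂_r g_{θθ}) = (1/2)(1)((0) + (0) - (2*r)) = -r
Γ^r_{φ φ} = (1/2) g^{rr} (∂_φ g_{rφ} + ∂_φ g_{rφ} - ∂_r g_{φφ}) = (1/2)(1)((0) + (0) - (2*r*sin(θ)^2)) = -r*sin(θ)^2
Γ^θ_{r θ} = (1/2) g^{θθ} (∂_r g_{θθ} + ∂_θ g_{θr} - ∂_θ g_{rθ}) = (1/2)(1/r^2)((2*r) + (0) - (0)) = 1/r
Γ^θ_{φ φ} = (1/2) g^{θθ} (∂_φ g_{θφ} + ∂_φ g_{θφ} - ∂_θ g_{φφ}) = (1/2)(1/r^2)((0) + (0) - (r^2*sin(2*θ))) = -sin(2*θ)/2
Γ^φ_{r φ} = (1/2) g^{φφ} (∂_r g_{φφ} + ∂_φ g_{φr} - ∂_φ g_{rφ}) = (1/2)(1/(r^2*sin(θ)^2))((2*r*sin(θ)^2) + (0) - (0)) = 1/r
Γ^φ_{θ φ} = (1/2) g^{φφ} (∂_θ g_{φφ} + ∂_φ g_{φθ} - ∂_φ g_{θφ}) = (1/2)(1/(r^2*sin(θ)^2))((r^2*sin(2*θ)) + (0) - (0)) = 1/tan(θ)
All other Christoffel symbols are zero.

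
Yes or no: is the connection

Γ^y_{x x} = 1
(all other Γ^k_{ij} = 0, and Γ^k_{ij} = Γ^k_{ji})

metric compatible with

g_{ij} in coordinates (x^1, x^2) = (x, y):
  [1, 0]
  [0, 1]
Using ∇_k g_{ij} = ∂_k g_{ij} - Γ^m_{ki} g_{mj} - Γ^m_{kj} g_{im}:
∇_x g_{xy} = (0) - (1) - (0) = -1 ≠ 0
So the connection is not metric compatible (it is not the Levi-Civita connection).
No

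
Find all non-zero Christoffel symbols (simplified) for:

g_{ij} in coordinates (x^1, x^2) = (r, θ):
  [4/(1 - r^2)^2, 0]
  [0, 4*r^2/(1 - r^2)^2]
Using Γ^k_{ij} = (1/2) g^{km} (∂_i g_{mj} + ∂_j g_{mi} - ∂_m g_{ij}); the metric is diagonal, so only the m = k term contributes.
Non-zero symbols (using the symmetry Γ^k_{ij} = Γ^k_{ji}):
Γ^r_{r r} = (1/2) g^{rr} (∂_r g_{rr} + ∂_r g_{rr} - ∂_r g_{rr}) = (1/2)((1 - r^2)^2/4)((16*r/(1 - r^2)^3) + (16*r/(1 - r^2)^3) - (16*r/(1 - r^2)^3)) = 2*r/(1 - r^2)
Γ^r_{θ θ} = (1/2) g^{rr} (∂_θ g_{rθ} + ∂_θ g_{rθ} - ∂_r g_{θθ}) = (1/2)((1 - r^2)^2/4)((0) + (0) - (-8*(r^3 + r)/(r^2 - 1)^3)) = (r^3 + r)/(r^2 - 1)
Γ^θ_{r θ} = (1/2) g^{θθ} (∂_r g_{θθ} + ∂_θ g_{θr} - ∂_θ g_{rθ}) = (1/2)((1 - r^2)^2/(4*r^2))((-8*(r^3 + r)/(r^2 - 1)^3) + (0) - (0)) = (-r^2 - 1)/(r^3 - r)
All other Christoffel symbols are zero.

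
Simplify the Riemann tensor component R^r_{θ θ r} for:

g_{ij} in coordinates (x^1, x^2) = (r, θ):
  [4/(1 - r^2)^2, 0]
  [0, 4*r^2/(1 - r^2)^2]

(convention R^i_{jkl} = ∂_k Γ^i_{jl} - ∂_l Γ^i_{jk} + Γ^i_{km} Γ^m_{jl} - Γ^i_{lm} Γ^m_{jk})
Non-zero Christoffel symbols (Γ^k_{ij} = Γ^k_{ji}):
Γ^r_{r r} = 2*r/(1 - r^2)
Γ^r_{θ θ} = (r^3 + r)/(r^2 - 1)
Γ^θ_{r θ} = (-r^2 - 1)/(r^3 - r)
R^r_{θ θ r} = ∂_θ Γ^r_{θ r} - ∂_r Γ^r_{θ θ} + Γ^r_{θ m} Γ^m_{θ r} - Γ^r_{r m} Γ^m_{θ θ}
  = (0) - ((r^4 - 4*r^2 - 1)/(r^2 - 1)^2) + (-(r^2 + 1)^2/(r^2 - 1)^2) - (-2*r^2*(r^2 + 1)/(r^2 - 1)^2) = 4*r^2/(r^2 - 1)^2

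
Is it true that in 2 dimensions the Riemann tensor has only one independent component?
The number of independent components is n^2(n^2-1)/12 = 4·3/12 = 1 for n = 2 (e.g. R_{1212}).
Yes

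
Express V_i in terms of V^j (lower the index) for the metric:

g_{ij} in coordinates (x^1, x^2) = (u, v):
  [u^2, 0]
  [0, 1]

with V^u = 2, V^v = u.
V_i = g_{ij} V^j:
V_u = (u^2)(2) + (0)(u) = 2*u^2
V_v = (0)(2) + (1)(u) = u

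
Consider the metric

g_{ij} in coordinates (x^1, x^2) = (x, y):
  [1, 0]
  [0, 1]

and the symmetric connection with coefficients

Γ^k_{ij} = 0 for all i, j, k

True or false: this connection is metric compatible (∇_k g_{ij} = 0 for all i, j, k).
Using ∇_k g_{ij} = ∂_k g_{ij} - Γ^m_{ki} g_{mj} - Γ^m_{kj} g_{im}:
e.g. ∇_y g_{xy} = (0) - (0) - (0) = 0
Every component ∇_k g_{ij} vanishes: the connection is metric compatible.
True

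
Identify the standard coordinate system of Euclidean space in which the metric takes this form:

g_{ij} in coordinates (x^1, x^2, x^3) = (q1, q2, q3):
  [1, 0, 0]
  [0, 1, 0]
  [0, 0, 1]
All components are constant and the metric is the identity, i.e. orthonormal rectilinear coordinates.
Cartesian (3D) coordinates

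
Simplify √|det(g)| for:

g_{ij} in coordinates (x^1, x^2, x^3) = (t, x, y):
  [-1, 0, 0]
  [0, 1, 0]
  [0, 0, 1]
det(g) = -1
√|det(g)| = 1
Volume element: dV = 1 dt dx dy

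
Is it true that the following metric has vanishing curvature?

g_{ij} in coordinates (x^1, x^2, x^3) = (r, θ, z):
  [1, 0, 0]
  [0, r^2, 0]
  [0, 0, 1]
Non-zero Christoffel symbols:
Γ^r_{θ θ} = -r
Γ^θ_{r θ} = 1/r
Ricci tensor: R_{rr} = 0, R_{rθ} = 0, R_{rz} = 0, R_{θθ} = 0, R_{θz} = 0, R_{zz} = 0
All R_{ij} vanish; in 3 dimensions the Riemann tensor is fully determined by the Ricci tensor, so R^i_{jkl} = 0: the metric is flat (curvilinear coordinates on flat space).
Yes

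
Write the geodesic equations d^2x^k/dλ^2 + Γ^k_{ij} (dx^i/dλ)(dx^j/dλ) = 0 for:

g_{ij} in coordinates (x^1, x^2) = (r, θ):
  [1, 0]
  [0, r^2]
Geodesic equation: d^2x^k/dλ^2 + Γ^k_{ij} (dx^i/dλ)(dx^j/dλ) = 0.
Non-zero Christoffel symbols:
Γ^r_{θ θ} = -r
Γ^θ_{r θ} = 1/r
Substituting (the symmetric pair Γ^k_{ij}, Γ^k_{ji} combines into a factor 2):
d^2r/dλ^2 - r (dθ/dλ)^2 = 0
d^2θ/dλ^2 + (2/r) (dr/dλ)(dθ/dλ) = 0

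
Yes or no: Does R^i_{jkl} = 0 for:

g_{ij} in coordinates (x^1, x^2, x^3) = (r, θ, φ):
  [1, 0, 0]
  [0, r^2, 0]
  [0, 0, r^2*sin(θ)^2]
Non-zero Christoffel symbols:
Γ^r_{θ θ} = -r
Γ^r_{φ φ} = -r*sin(θ)^2
Γ^θ_{r θ} = 1/r
Γ^θ_{φ φ} = -sin(2*θ)/2
Γ^φ_{r φ} = 1/r
Γ^φ_{θ φ} = 1/tan(θ)
Ricci tensor: R_{rr} = 0, R_{rθ} = 0, R_{rφ} = 0, R_{θθ} = 0, R_{θφ} = 0, R_{φφ} = 0
All R_{ij} vanish; in 3 dimensions the Riemann tensor is fully determined by the Ricci tensor, so R^i_{jkl} = 0: the metric is flat (curvilinear coordinates on flat space).
Yes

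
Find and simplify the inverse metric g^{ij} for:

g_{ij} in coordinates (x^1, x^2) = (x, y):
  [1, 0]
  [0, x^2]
The metric is diagonal, so g^{ij} is diagonal with entries 1/g_{ii}: diag(1, 1/(x^2)).
g^{ij}:
  [1, 0]
  [0, 1/x^2]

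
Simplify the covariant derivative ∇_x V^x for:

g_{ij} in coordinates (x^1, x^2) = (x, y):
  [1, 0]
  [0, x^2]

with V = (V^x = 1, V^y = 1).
Non-zero Christoffel symbols:
Γ^x_{y y} = -x
Γ^y_{x y} = 1/x
∇_x V^x = ∂_x V^x + Γ^x_{x j} V^j
  = (0) + (0)(1) + (0)(1)
  = 0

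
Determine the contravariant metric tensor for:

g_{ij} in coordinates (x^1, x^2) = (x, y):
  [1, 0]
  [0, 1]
The metric is diagonal, so g^{ij} is diagonal with entries 1/g_{ii}: diag(1, 1).
g^{ij}:
  [1, 0]
  [0, 1]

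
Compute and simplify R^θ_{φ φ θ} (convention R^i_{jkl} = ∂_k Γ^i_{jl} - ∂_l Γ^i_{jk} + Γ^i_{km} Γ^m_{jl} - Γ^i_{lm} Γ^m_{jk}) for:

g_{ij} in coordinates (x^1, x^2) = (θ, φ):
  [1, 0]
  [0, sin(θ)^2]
Non-zero Christoffel symbols (Γ^k_{ij} = Γ^k_{ji}):
Γ^θ_{φ φ} = -sin(2*θ)/2
Γ^φ_{θ φ} = 1/tan(θ)
R^θ_{φ φ θ} = ∂_φ Γ^θ_{φ θ} - ∂_θ Γ^θ_{φ φ} + Γ^θ_{φ m} Γ^m_{φ θ} - Γ^θ_{θ m} Γ^m_{φ φ}
  = (0) - (-cos(2*θ)) + (-cos(θ)^2) - (0) = -sin(θ)^2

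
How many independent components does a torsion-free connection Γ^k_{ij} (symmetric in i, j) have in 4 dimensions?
Γ^k_{ij} has n choices for the upper index and n(n+1)/2 independent symmetric lower index pairs.
Total = 4 × 4×5/2 = 4 × 10 = 40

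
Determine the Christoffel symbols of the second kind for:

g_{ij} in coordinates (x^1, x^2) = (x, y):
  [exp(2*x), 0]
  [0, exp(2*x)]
Using Γ^k_{ij} = (1/2) g^{km} (∂_i g_{mj} + ∂_j g_{mi} - ∂_m g_{ij}); the metric is diagonal, so only the m = k term contributes.
Non-zero symbols (using the symmetry Γ^k_{ij} = Γ^k_{ji}):
Γ^x_{x x} = (1/2) g^{xx} (∂_x g_{xx} + ∂_x g_{xx} - ∂_x g_{xx}) = (1/2)(exp(-2*x))((2*exp(2*x)) + (2*exp(2*x)) - (2*exp(2*x))) = 1
Γ^x_{y y} = (1/2) g^{xx} (∂_y g_{xy} + ∂_y g_{xy} - ∂_x g_{yy}) = (1/2)(exp(-2*x))((0) + (0) - (2*exp(2*x))) = -1
Γ^y_{x y} = (1/2) g^{yy} (∂_x g_{yy} + ∂_y g_{yx} - ∂_y g_{xy}) = (1/2)(exp(-2*x))((2*exp(2*x)) + (0) - (0)) = 1
All other Christoffel symbols are zero.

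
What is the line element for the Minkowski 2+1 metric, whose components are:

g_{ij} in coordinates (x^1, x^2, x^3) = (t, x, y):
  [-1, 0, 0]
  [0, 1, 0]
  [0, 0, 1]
ds^2 = g_{ij} dx^i dx^j; only the non-zero components contribute.
ds^2 = -dt^2 + dx^2 + dy^2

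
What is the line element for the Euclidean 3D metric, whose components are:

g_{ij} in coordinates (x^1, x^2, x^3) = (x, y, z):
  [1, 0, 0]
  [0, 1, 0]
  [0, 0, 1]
ds^2 = g_{ij} dx^i dx^j; only the non-zero components contribute.
ds^2 = dx^2 + dy^2 + dz^2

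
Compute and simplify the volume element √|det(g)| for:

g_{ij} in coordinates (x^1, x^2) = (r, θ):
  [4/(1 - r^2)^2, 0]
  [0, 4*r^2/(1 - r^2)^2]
det(g) = 16*r^2/(1 - r^2)^4
√|det(g)| = 4*r/(r^2 - 1)^2
Volume element: dV = 4*r/(r^2 - 1)^2 dr dθ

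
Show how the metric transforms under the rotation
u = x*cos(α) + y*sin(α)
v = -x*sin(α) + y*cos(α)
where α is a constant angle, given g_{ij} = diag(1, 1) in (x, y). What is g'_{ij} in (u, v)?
Invert the transformation: x = u*cos(α) - v*sin(α), y = u*sin(α) + v*cos(α)
g'_{ij} = (∂x^k/∂x'^i)(∂x^l/∂x'^j) g_{kl}; with g_{kl} = δ_{kl} this is Σ_k (∂x^k/∂x'^i)(∂x^k/∂x'^j).
Jacobian: ∂x/∂u = cos(α), ∂x/∂v = -sin(α), ∂y/∂u = sin(α), ∂y/∂v = cos(α)
g'_{uu} = (cos(α))(cos(α)) + (sin(α))(sin(α)) = 1
g'_{uv} = (cos(α))(-sin(α)) + (sin(α))(cos(α)) = 0
g'_{vv} = (-sin(α))(-sin(α)) + (cos(α))(cos(α)) = 1
g'_{ij} = diag(1, 1)
The Euclidean metric is invariant under rotations.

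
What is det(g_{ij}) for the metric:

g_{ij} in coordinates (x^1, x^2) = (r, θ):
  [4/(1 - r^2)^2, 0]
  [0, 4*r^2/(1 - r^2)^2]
For a 2×2 metric: det(g) = g_{11}·g_{22} - g_{12}·g_{21}
= (4/(1 - r^2)^2)·(4*r^2/(1 - r^2)^2) - (0)·(0)
= 16*r^2/(1 - r^2)^4 - 0
det(g) = 16*r^2/(1 - r^2)^4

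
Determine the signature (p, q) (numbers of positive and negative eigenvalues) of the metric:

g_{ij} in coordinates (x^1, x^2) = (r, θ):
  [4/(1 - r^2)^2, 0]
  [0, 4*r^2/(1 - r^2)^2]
The metric is diagonal, so its eigenvalues are the diagonal entries: 4/(1 - r^2)^2, 4*r^2/(1 - r^2)^2 (at a generic point, where coordinate-dependent entries are positive).
2 positive, 0 negative.
(2, 0) - Riemannian (positive definite)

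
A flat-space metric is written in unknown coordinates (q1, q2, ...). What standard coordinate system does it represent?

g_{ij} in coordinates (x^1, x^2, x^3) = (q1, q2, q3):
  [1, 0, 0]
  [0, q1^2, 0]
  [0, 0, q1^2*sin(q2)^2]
The line element ds^2 = dq1^2 + q1^2 dq2^2 + q1^2 sin(q2)^2 dq3^2 is dr^2 + r^2 dθ^2 + r^2 sin(θ)^2 dφ^2 with q1 = r, q2 = θ, q3 = φ.
spherical coordinates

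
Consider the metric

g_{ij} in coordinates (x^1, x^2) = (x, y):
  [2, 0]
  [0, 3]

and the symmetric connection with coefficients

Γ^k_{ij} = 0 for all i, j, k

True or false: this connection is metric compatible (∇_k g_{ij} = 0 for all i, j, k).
Using ∇_k g_{ij} = ∂_k g_{ij} - Γ^m_{ki} g_{mj} - Γ^m_{kj} g_{im}:
e.g. ∇_x g_{xx} = (0) - (0) - (0) = 0
Every component ∇_k g_{ij} vanishes: the connection is metric compatible.
True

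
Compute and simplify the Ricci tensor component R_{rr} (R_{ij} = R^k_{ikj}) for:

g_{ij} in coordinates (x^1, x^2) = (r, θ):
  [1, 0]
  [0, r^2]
Non-zero Christoffel symbols (Γ^k_{ij} = Γ^k_{ji}):
Γ^r_{θ θ} = -r
Γ^θ_{r θ} = 1/r
R^r_{r r r} = 0 (a repeated index in an antisymmetric pair)
R^θ_{r θ r} = ∂_θ Γ^θ_{r r} - ∂_r Γ^θ_{r θ} + Γ^θ_{θ m} Γ^m_{r r} - Γ^θ_{r m} Γ^m_{r θ}
  = (0) - (-1/r^2) + (0) - (1/r^2) = 0
R_{rr} = R^r_{r r r} + R^θ_{r θ r} = (0) + (0) = 0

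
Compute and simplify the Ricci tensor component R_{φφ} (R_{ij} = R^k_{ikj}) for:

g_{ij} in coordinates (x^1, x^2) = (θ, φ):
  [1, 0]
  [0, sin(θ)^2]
Non-zero Christoffel symbols (Γ^k_{ij} = Γ^k_{ji}):
Γ^θ_{φ φ} = -sin(2*θ)/2
Γ^φ_{θ φ} = 1/tan(θ)
R^θ_{φ θ φ} = ∂_θ Γ^θ_{φ φ} - ∂_φ Γ^θ_{φ θ} + Γ^θ_{θ m} Γ^m_{φ φ} - Γ^θ_{φ m} Γ^m_{φ θ}
  = (-cos(2*θ)) - (0) + (0) - (-cos(θ)^2) = sin(θ)^2
R^φ_{φ φ φ} = 0 (a repeated index in an antisymmetric pair)
R_{φφ} = R^θ_{φ θ φ} + R^φ_{φ φ φ} = (sin(θ)^2) + (0) = sin(θ)^2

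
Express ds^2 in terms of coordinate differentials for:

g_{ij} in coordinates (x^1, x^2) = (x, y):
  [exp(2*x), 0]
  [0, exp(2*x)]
ds^2 = g_{ij} dx^i dx^j; only the non-zero components contribute.
ds^2 = exp(2*x) dx^2 + exp(2*x) dy^2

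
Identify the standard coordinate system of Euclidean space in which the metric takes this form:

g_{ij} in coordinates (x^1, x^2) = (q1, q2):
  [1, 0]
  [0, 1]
All components are constant and the metric is the identity, i.e. orthonormal rectilinear coordinates.
Cartesian (2D) coordinates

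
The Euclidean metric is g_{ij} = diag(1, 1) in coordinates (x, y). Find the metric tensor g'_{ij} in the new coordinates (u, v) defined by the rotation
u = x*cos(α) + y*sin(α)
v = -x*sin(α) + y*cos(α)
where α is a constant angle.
Invert the transformation: x = u*cos(α) - v*sin(α), y = u*sin(α) + v*cos(α)
g'_{ij} = (∂x^k/∂x'^i)(∂x^l/∂x'^j) g_{kl}; with g_{kl} = δ_{kl} this is Σ_k (∂x^k/∂x'^i)(∂x^k/∂x'^j).
Jacobian: ∂x/∂u = cos(α), ∂x/∂v = -sin(α), ∂y/∂u = sin(α), ∂y/∂v = cos(α)
g'_{uu} = (cos(α))(cos(α)) + (sin(α))(sin(α)) = 1
g'_{uv} = (cos(α))(-sin(α)) + (sin(α))(cos(α)) = 0
g'_{vv} = (-sin(α))(-sin(α)) + (cos(α))(cos(α)) = 1
g'_{ij} = diag(1, 1)
The Euclidean metric is invariant under rotations.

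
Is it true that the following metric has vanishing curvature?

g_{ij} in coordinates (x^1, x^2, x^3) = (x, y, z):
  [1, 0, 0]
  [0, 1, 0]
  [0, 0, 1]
All metric components are constant, so every Christoffel symbol vanishes and R^i_{jkl} = 0.
Yes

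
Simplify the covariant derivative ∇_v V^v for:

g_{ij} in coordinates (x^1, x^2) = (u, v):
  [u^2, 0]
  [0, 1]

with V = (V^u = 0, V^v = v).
Non-zero Christoffel symbols:
Γ^u_{u u} = 1/u
∇_v V^v = ∂_v V^v + Γ^v_{v j} V^j
  = (1) + (0)(0) + (0)(v)
  = 1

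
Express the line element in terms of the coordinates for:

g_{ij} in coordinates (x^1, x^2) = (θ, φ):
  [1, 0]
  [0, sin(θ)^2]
ds^2 = g_{ij} dx^i dx^j; only the non-zero components contribute.
ds^2 = dθ^2 + sin(θ)^2 dφ^2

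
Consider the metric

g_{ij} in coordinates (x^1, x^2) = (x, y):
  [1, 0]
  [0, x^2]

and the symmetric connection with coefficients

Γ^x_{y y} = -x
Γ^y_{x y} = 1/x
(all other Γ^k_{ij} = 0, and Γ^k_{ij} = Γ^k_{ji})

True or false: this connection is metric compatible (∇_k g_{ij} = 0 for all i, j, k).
Using ∇_k g_{ij} = ∂_k g_{ij} - Γ^m_{ki} g_{mj} - Γ^m_{kj} g_{im}:
e.g. ∇_x g_{yy} = (2*x) - (x) - (x) = 0
Every component ∇_k g_{ij} vanishes: the connection is metric compatible.
True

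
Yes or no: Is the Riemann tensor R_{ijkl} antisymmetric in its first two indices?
R_{ijkl} = -R_{jikl} (follows from metric compatibility).
Yes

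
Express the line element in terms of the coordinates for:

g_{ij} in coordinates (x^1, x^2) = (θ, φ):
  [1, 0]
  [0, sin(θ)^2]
ds^2 = g_{ij} dx^i dx^j; only the non-zero components contribute.
ds^2 = dθ^2 + sin(θ)^2 dφ^2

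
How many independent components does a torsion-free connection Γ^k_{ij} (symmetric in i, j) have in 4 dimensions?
Γ^k_{ij} has n choices for the upper index and n(n+1)/2 independent symmetric lower index pairs.
Total = 4 × 4×5/2 = 4 × 10 = 40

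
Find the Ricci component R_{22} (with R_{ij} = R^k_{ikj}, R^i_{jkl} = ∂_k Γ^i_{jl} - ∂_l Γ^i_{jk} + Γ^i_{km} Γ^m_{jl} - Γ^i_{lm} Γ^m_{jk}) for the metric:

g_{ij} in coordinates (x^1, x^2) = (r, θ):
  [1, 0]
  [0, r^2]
Non-zero Christoffel symbols (Γ^k_{ij} = Γ^k_{ji}):
Γ^r_{θ θ} = -r
Γ^θ_{r θ} = 1/r
R^r_{θ r θ} = ∂_r Γ^r_{θ θ} - ∂_θ Γ^r_{θ r} + Γ^r_{r m} Γ^m_{θ θ} - Γ^r_{θ m} Γ^m_{θ r}
  = (-1) - (0) + (0) - (-1) = 0
R^θ_{θ θ θ} = 0 (a repeated index in an antisymmetric pair)
R_{θθ} = R^r_{θ r θ} + R^θ_{θ θ θ} = (0) + (0) = 0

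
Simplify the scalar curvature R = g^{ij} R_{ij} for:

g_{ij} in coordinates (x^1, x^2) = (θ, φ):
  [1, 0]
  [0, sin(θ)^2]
Non-zero Christoffel symbols (Γ^k_{ij} = Γ^k_{ji}):
Γ^θ_{φ φ} = -sin(2*θ)/2
Γ^φ_{θ φ} = 1/tan(θ)
Ricci tensor (R_{ij} = R^k_{ikj}): R_{θθ} = 1, R_{θφ} = 0, R_{φφ} = sin(θ)^2
Inverse metric: g^{θθ} = 1, g^{φφ} = 1/sin(θ)^2
R = g^{ij} R_{ij} = (1)(1) + (1/sin(θ)^2)(sin(θ)^2) = 2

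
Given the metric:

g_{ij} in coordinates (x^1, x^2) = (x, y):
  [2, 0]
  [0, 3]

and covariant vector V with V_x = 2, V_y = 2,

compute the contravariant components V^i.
Inverse metric (diagonal): g^{xx} = 1/2, g^{yy} = 1/3
V^i = g^{ij} V_j:
V^x = (1/2)(2) + (0)(2) = 1
V^y = (0)(2) + (1/3)(2) = 2/3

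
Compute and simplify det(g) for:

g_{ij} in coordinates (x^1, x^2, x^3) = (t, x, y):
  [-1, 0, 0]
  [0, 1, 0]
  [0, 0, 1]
Diagonal metric: det(g) = g_{11}·g_{22}·g_{33}
= (-1)·(1)·(1)
det(g) = -1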